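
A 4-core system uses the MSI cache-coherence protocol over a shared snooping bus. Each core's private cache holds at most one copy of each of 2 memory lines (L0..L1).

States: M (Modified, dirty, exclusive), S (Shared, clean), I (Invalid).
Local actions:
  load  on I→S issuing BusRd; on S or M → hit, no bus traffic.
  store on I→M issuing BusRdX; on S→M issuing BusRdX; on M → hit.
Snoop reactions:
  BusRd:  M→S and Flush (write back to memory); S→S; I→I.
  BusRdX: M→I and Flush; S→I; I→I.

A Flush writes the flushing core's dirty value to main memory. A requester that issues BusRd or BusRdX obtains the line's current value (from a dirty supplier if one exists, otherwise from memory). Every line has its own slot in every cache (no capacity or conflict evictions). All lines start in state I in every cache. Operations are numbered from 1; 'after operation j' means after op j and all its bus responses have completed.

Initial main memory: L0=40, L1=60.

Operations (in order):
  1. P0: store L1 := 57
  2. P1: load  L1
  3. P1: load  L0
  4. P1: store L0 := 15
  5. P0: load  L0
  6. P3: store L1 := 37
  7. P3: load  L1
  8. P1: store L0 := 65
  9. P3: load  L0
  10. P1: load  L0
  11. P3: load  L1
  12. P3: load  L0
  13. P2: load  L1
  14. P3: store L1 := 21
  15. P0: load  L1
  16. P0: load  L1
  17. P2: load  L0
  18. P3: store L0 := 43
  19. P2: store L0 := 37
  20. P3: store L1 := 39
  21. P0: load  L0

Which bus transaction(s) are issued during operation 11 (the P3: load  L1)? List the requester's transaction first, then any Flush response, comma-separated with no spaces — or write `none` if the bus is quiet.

[1] P0: store L1 := 57 | P0:M(57), P1:I, P2:I, P3:I | bus: BusRdX
[2] P1: load  L1 | P0:S(57), P1:S(57), P2:I, P3:I | bus: BusRd,Flush
[3] P1: load  L0 | P0:I, P1:S(40), P2:I, P3:I | bus: BusRd
[4] P1: store L0 := 15 | P0:I, P1:M(15), P2:I, P3:I | bus: BusRdX
[5] P0: load  L0 | P0:S(15), P1:S(15), P2:I, P3:I | bus: BusRd,Flush
[6] P3: store L1 := 37 | P0:I, P1:I, P2:I, P3:M(37) | bus: BusRdX
[7] P3: load  L1 | P0:I, P1:I, P2:I, P3:M(37) | bus: none
[8] P1: store L0 := 65 | P0:I, P1:M(65), P2:I, P3:I | bus: BusRdX
[9] P3: load  L0 | P0:I, P1:S(65), P2:I, P3:S(65) | bus: BusRd,Flush
[10] P1: load  L0 | P0:I, P1:S(65), P2:I, P3:S(65) | bus: none
[11] P3: load  L1 | P0:I, P1:I, P2:I, P3:M(37) | bus: none
[12] P3: load  L0 | P0:I, P1:S(65), P2:I, P3:S(65) | bus: none
[13] P2: load  L1 | P0:I, P1:I, P2:S(37), P3:S(37) | bus: BusRd,Flush
[14] P3: store L1 := 21 | P0:I, P1:I, P2:I, P3:M(21) | bus: BusRdX
[15] P0: load  L1 | P0:S(21), P1:I, P2:I, P3:S(21) | bus: BusRd,Flush
[16] P0: load  L1 | P0:S(21), P1:I, P2:I, P3:S(21) | bus: none
[17] P2: load  L0 | P0:I, P1:S(65), P2:S(65), P3:S(65) | bus: BusRd
[18] P3: store L0 := 43 | P0:I, P1:I, P2:I, P3:M(43) | bus: BusRdX
[19] P2: store L0 := 37 | P0:I, P1:I, P2:M(37), P3:I | bus: BusRdX,Flush
[20] P3: store L1 := 39 | P0:I, P1:I, P2:I, P3:M(39) | bus: BusRdX
[21] P0: load  L0 | P0:S(37), P1:I, P2:S(37), P3:I | bus: BusRd,Flush

bus = none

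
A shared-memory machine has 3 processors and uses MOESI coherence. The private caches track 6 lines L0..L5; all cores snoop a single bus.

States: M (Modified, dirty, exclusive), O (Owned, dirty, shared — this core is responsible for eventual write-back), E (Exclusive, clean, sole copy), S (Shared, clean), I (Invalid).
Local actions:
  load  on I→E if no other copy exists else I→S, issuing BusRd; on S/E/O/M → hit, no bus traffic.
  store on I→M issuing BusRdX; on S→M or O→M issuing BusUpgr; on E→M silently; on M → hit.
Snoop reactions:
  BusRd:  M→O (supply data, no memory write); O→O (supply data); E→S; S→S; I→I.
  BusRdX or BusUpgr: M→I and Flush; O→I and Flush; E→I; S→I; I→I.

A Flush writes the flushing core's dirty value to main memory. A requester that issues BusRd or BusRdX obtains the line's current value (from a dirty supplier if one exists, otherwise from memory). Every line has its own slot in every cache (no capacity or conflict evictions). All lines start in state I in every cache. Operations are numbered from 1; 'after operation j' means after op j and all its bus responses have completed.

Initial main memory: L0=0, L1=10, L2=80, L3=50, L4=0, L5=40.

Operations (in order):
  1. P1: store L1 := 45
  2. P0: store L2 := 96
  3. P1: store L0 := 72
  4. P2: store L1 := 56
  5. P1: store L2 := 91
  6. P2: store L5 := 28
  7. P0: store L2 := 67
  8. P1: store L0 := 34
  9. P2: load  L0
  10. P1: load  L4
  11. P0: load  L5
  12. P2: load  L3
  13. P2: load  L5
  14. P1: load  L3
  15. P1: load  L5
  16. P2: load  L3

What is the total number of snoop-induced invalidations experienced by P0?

invalidations = 1

step 1: P1: store L1 := 45  ⟶  IMI  (L1)  txn=BusRdX  M[L1]=10
step 2: P0: store L2 := 96  ⟶  MII  (L2)  txn=BusRdX  M[L2]=80
step 3: P1: store L0 := 72  ⟶  IMI  (L0)  txn=BusRdX  M[L0]=0
step 4: P2: store L1 := 56  ⟶  IIM  (L1)  txn=BusRdX+Flush  M[L1]=45
step 5: P1: store L2 := 91  ⟶  IMI  (L2)  txn=BusRdX+Flush  M[L2]=96
step 6: P2: store L5 := 28  ⟶  IIM  (L5)  txn=BusRdX  M[L5]=40
step 7: P0: store L2 := 67  ⟶  MII  (L2)  txn=BusRdX+Flush  M[L2]=91
step 8: P1: store L0 := 34  ⟶  IMI  (L0)  txn=∅  M[L0]=0
step 9: P2: load  L0  ⟶  IOS  (L0)  txn=BusRd  M[L0]=0
step 10: P1: load  L4  ⟶  IEI  (L4)  txn=BusRd  M[L4]=0
step 11: P0: load  L5  ⟶  SIO  (L5)  txn=BusRd  M[L5]=40
step 12: P2: load  L3  ⟶  IIE  (L3)  txn=BusRd  M[L3]=50
step 13: P2: load  L5  ⟶  SIO  (L5)  txn=∅  M[L5]=40
step 14: P1: load  L3  ⟶  ISS  (L3)  txn=BusRd  M[L3]=50
step 15: P1: load  L5  ⟶  SSO  (L5)  txn=BusRd  M[L5]=40
step 16: P2: load  L3  ⟶  ISS  (L3)  txn=∅  M[L3]=50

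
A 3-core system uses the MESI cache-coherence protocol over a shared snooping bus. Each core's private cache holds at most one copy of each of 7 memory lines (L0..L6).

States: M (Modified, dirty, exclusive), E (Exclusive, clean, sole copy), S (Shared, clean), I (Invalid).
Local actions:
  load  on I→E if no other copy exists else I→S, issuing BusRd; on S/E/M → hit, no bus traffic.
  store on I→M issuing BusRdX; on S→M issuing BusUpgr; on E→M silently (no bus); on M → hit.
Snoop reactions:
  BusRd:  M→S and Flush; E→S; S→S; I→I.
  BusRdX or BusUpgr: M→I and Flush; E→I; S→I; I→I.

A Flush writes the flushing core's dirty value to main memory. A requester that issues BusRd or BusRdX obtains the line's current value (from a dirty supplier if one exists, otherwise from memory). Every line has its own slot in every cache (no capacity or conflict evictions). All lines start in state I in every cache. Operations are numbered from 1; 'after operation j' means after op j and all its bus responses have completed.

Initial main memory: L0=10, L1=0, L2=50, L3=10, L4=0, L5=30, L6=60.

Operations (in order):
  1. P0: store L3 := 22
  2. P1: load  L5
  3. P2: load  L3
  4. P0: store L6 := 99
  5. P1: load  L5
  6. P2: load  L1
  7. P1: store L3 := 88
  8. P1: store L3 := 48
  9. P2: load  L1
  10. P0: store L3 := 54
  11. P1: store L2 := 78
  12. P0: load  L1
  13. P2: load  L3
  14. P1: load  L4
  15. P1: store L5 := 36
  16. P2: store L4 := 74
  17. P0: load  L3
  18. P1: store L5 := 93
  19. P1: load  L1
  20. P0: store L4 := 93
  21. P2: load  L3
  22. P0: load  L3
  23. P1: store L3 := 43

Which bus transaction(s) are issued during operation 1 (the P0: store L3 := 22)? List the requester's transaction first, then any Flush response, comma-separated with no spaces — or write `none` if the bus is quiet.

bus = BusRdX

  op1 P0: store L3 := 22 → M/I/I on L3; bus BusRdX; mem=10
  op2 P1: load  L5 → I/E/I on L5; bus BusRd; mem=30
  op3 P2: load  L3 → S/I/S on L3; bus BusRd Flush; mem=22
  op4 P0: store L6 := 99 → M/I/I on L6; bus BusRdX; mem=60
  op5 P1: load  L5 → I/E/I on L5; bus (none); mem=30
  op6 P2: load  L1 → I/I/E on L1; bus BusRd; mem=0
  op7 P1: store L3 := 88 → I/M/I on L3; bus BusRdX; mem=22
  op8 P1: store L3 := 48 → I/M/I on L3; bus (none); mem=22
  op9 P2: load  L1 → I/I/E on L1; bus (none); mem=0
  op10 P0: store L3 := 54 → M/I/I on L3; bus BusRdX Flush; mem=48
  op11 P1: store L2 := 78 → I/M/I on L2; bus BusRdX; mem=50
  op12 P0: load  L1 → S/I/S on L1; bus BusRd; mem=0
  op13 P2: load  L3 → S/I/S on L3; bus BusRd Flush; mem=54
  op14 P1: load  L4 → I/E/I on L4; bus BusRd; mem=0
  op15 P1: store L5 := 36 → I/M/I on L5; bus (none); mem=30
  op16 P2: store L4 := 74 → I/I/M on L4; bus BusRdX; mem=0
  op17 P0: load  L3 → S/I/S on L3; bus (none); mem=54
  op18 P1: store L5 := 93 → I/M/I on L5; bus (none); mem=30
  op19 P1: load  L1 → S/S/S on L1; bus BusRd; mem=0
  op20 P0: store L4 := 93 → M/I/I on L4; bus BusRdX Flush; mem=74
  op21 P2: load  L3 → S/I/S on L3; bus (none); mem=54
  op22 P0: load  L3 → S/I/S on L3; bus (none); mem=54
  op23 P1: store L3 := 43 → I/M/I on L3; bus BusRdX; mem=54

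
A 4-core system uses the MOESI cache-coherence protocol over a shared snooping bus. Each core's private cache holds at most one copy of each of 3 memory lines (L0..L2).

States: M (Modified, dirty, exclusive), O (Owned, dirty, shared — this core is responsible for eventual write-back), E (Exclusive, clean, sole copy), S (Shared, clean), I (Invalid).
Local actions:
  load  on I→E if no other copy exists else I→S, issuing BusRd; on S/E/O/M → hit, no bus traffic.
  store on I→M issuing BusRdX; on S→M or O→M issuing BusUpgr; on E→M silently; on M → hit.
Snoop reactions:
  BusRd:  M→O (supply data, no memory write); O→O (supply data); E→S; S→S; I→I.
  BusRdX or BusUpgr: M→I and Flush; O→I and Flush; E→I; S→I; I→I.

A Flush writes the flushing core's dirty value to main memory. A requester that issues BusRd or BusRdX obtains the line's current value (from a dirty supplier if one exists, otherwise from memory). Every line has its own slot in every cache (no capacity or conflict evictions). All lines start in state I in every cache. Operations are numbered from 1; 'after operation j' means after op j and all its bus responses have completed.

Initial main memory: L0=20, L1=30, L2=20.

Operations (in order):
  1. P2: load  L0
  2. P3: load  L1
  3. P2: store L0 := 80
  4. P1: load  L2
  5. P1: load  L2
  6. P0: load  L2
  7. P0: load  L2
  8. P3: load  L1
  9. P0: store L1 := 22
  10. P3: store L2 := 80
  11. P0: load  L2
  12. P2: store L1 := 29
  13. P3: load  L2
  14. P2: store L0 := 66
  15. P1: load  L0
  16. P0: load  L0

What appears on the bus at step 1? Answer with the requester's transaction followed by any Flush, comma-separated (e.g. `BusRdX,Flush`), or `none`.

bus = BusRd

step 1: P2: load  L0  ⟶  IIEI  (L0)  txn=BusRd  M[L0]=20
step 2: P3: load  L1  ⟶  IIIE  (L1)  txn=BusRd  M[L1]=30
step 3: P2: store L0 := 80  ⟶  IIMI  (L0)  txn=∅  M[L0]=20
step 4: P1: load  L2  ⟶  IEII  (L2)  txn=BusRd  M[L2]=20
step 5: P1: load  L2  ⟶  IEII  (L2)  txn=∅  M[L2]=20
step 6: P0: load  L2  ⟶  SSII  (L2)  txn=BusRd  M[L2]=20
step 7: P0: load  L2  ⟶  SSII  (L2)  txn=∅  M[L2]=20
step 8: P3: load  L1  ⟶  IIIE  (L1)  txn=∅  M[L1]=30
step 9: P0: store L1 := 22  ⟶  MIII  (L1)  txn=BusRdX  M[L1]=30
step 10: P3: store L2 := 80  ⟶  IIIM  (L2)  txn=BusRdX  M[L2]=20
step 11: P0: load  L2  ⟶  SIIO  (L2)  txn=BusRd  M[L2]=20
step 12: P2: store L1 := 29  ⟶  IIMI  (L1)  txn=BusRdX+Flush  M[L1]=22
step 13: P3: load  L2  ⟶  SIIO  (L2)  txn=∅  M[L2]=20
step 14: P2: store L0 := 66  ⟶  IIMI  (L0)  txn=∅  M[L0]=20
step 15: P1: load  L0  ⟶  ISOI  (L0)  txn=BusRd  M[L0]=20
step 16: P0: load  L0  ⟶  SSOI  (L0)  txn=BusRd  M[L0]=20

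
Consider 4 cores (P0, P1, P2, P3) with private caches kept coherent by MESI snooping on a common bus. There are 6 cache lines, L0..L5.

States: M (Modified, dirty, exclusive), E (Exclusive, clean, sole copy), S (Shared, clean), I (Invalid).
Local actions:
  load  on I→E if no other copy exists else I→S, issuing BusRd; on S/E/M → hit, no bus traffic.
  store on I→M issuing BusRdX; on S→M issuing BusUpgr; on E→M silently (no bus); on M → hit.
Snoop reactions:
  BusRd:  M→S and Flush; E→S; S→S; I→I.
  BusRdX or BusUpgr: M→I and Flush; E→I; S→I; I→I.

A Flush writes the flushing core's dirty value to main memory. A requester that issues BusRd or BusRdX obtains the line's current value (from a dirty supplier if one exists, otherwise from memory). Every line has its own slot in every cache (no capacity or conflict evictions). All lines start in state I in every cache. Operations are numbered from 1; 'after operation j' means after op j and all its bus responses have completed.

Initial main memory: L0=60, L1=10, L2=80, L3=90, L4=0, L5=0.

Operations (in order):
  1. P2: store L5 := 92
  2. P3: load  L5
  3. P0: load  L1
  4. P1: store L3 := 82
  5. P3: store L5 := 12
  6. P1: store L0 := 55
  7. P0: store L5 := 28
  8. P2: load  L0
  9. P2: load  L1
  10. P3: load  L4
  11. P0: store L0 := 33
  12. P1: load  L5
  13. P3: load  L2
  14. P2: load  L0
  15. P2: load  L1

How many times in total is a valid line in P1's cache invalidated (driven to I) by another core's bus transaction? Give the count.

invalidations = 1

[1] P2: store L5 := 92 | P0:I, P1:I, P2:M(92), P3:I | bus: BusRdX
[2] P3: load  L5 | P0:I, P1:I, P2:S(92), P3:S(92) | bus: BusRd,Flush
[3] P0: load  L1 | P0:E(10), P1:I, P2:I, P3:I | bus: BusRd
[4] P1: store L3 := 82 | P0:I, P1:M(82), P2:I, P3:I | bus: BusRdX
[5] P3: store L5 := 12 | P0:I, P1:I, P2:I, P3:M(12) | bus: BusUpgr
[6] P1: store L0 := 55 | P0:I, P1:M(55), P2:I, P3:I | bus: BusRdX
[7] P0: store L5 := 28 | P0:M(28), P1:I, P2:I, P3:I | bus: BusRdX,Flush
[8] P2: load  L0 | P0:I, P1:S(55), P2:S(55), P3:I | bus: BusRd,Flush
[9] P2: load  L1 | P0:S(10), P1:I, P2:S(10), P3:I | bus: BusRd
[10] P3: load  L4 | P0:I, P1:I, P2:I, P3:E(0) | bus: BusRd
[11] P0: store L0 := 33 | P0:M(33), P1:I, P2:I, P3:I | bus: BusRdX
[12] P1: load  L5 | P0:S(28), P1:S(28), P2:I, P3:I | bus: BusRd,Flush
[13] P3: load  L2 | P0:I, P1:I, P2:I, P3:E(80) | bus: BusRd
[14] P2: load  L0 | P0:S(33), P1:I, P2:S(33), P3:I | bus: BusRd,Flush
[15] P2: load  L1 | P0:S(10), P1:I, P2:S(10), P3:I | bus: none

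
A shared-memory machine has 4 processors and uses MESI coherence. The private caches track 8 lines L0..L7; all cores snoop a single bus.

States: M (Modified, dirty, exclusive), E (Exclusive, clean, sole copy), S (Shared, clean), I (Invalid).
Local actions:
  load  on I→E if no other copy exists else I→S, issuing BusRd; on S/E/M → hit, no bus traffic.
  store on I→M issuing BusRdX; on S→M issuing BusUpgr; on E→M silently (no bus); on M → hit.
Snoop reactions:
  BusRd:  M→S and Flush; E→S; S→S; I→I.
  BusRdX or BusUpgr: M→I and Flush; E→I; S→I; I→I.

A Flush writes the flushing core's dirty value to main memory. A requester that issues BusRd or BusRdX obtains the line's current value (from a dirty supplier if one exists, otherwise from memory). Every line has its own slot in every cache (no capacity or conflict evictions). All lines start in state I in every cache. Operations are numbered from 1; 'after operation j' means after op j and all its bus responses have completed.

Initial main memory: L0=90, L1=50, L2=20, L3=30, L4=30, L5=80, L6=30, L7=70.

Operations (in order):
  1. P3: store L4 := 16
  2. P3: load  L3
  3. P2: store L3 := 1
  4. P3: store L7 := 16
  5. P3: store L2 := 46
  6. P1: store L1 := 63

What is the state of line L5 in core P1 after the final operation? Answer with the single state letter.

state = I

1. P3: store L4 := 16  bus=[BusRdX]  L4: P0=I P1=I P2=I P3=M  mem[L4]=30
2. P3: load  L3  bus=[BusRd]  L3: P0=I P1=I P2=I P3=E  mem[L3]=30
3. P2: store L3 := 1  bus=[BusRdX]  L3: P0=I P1=I P2=M P3=I  mem[L3]=30
4. P3: store L7 := 16  bus=[BusRdX]  L7: P0=I P1=I P2=I P3=M  mem[L7]=70
5. P3: store L2 := 46  bus=[BusRdX]  L2: P0=I P1=I P2=I P3=M  mem[L2]=20
6. P1: store L1 := 63  bus=[BusRdX]  L1: P0=I P1=M P2=I P3=I  mem[L1]=50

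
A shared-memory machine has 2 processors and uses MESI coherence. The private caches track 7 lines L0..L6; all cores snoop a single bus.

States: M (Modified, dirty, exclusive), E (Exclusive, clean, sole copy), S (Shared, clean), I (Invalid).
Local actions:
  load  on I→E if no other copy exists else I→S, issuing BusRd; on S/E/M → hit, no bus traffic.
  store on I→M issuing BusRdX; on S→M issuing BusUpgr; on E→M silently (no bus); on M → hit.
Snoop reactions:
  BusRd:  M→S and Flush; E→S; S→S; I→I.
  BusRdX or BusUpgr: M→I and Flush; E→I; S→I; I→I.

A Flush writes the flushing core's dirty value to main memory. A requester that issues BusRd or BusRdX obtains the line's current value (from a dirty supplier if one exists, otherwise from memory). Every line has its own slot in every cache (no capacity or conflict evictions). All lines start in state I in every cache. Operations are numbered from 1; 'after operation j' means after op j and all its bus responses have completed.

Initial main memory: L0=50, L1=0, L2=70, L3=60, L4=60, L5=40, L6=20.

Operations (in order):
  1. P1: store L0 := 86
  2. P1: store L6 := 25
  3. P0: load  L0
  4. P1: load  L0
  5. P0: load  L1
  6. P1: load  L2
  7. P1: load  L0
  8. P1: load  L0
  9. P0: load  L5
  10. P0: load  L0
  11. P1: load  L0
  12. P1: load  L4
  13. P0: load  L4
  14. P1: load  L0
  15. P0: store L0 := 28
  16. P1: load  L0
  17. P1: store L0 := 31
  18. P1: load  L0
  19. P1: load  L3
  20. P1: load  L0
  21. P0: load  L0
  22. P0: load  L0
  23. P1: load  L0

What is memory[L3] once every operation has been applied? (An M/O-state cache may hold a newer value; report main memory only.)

memory[L3] = 60

step 1: P1: store L0 := 86  ⟶  IM  (L0)  txn=BusRdX  M[L0]=50
step 2: P1: store L6 := 25  ⟶  IM  (L6)  txn=BusRdX  M[L6]=20
step 3: P0: load  L0  ⟶  SS  (L0)  txn=BusRd+Flush  M[L0]=86
step 4: P1: load  L0  ⟶  SS  (L0)  txn=∅  M[L0]=86
step 5: P0: load  L1  ⟶  EI  (L1)  txn=BusRd  M[L1]=0
step 6: P1: load  L2  ⟶  IE  (L2)  txn=BusRd  M[L2]=70
step 7: P1: load  L0  ⟶  SS  (L0)  txn=∅  M[L0]=86
step 8: P1: load  L0  ⟶  SS  (L0)  txn=∅  M[L0]=86
step 9: P0: load  L5  ⟶  EI  (L5)  txn=BusRd  M[L5]=40
step 10: P0: load  L0  ⟶  SS  (L0)  txn=∅  M[L0]=86
step 11: P1: load  L0  ⟶  SS  (L0)  txn=∅  M[L0]=86
step 12: P1: load  L4  ⟶  IE  (L4)  txn=BusRd  M[L4]=60
step 13: P0: load  L4  ⟶  SS  (L4)  txn=BusRd  M[L4]=60
step 14: P1: load  L0  ⟶  SS  (L0)  txn=∅  M[L0]=86
step 15: P0: store L0 := 28  ⟶  MI  (L0)  txn=BusUpgr  M[L0]=86
step 16: P1: load  L0  ⟶  SS  (L0)  txn=BusRd+Flush  M[L0]=28
step 17: P1: store L0 := 31  ⟶  IM  (L0)  txn=BusUpgr  M[L0]=28
step 18: P1: load  L0  ⟶  IM  (L0)  txn=∅  M[L0]=28
step 19: P1: load  L3  ⟶  IE  (L3)  txn=BusRd  M[L3]=60
step 20: P1: load  L0  ⟶  IM  (L0)  txn=∅  M[L0]=28
step 21: P0: load  L0  ⟶  SS  (L0)  txn=BusRd+Flush  M[L0]=31
step 22: P0: load  L0  ⟶  SS  (L0)  txn=∅  M[L0]=31
step 23: P1: load  L0  ⟶  SS  (L0)  txn=∅  M[L0]=31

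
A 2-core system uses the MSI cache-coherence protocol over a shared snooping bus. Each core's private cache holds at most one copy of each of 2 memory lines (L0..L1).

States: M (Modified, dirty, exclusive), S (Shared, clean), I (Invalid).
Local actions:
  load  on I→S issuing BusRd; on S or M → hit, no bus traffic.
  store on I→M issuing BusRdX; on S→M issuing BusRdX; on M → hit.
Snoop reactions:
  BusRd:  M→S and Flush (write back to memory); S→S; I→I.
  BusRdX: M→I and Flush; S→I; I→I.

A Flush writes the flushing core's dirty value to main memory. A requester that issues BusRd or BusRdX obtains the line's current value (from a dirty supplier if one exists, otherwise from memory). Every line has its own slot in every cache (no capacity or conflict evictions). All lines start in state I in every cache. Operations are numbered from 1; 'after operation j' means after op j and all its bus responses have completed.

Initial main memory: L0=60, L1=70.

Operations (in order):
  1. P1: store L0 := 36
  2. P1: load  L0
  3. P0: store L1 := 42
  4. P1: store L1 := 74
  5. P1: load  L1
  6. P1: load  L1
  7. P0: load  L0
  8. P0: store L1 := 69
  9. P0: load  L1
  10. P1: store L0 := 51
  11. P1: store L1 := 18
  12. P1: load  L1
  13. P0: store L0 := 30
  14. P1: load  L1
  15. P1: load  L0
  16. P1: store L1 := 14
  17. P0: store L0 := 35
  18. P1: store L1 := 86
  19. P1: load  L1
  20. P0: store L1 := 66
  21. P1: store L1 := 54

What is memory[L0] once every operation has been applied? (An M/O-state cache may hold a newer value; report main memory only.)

memory[L0] = 30

[1] P1: store L0 := 36 | P0:I, P1:M(36) | bus: BusRdX
[2] P1: load  L0 | P0:I, P1:M(36) | bus: none
[3] P0: store L1 := 42 | P0:M(42), P1:I | bus: BusRdX
[4] P1: store L1 := 74 | P0:I, P1:M(74) | bus: BusRdX,Flush
[5] P1: load  L1 | P0:I, P1:M(74) | bus: none
[6] P1: load  L1 | P0:I, P1:M(74) | bus: none
[7] P0: load  L0 | P0:S(36), P1:S(36) | bus: BusRd,Flush
[8] P0: store L1 := 69 | P0:M(69), P1:I | bus: BusRdX,Flush
[9] P0: load  L1 | P0:M(69), P1:I | bus: none
[10] P1: store L0 := 51 | P0:I, P1:M(51) | bus: BusRdX
[11] P1: store L1 := 18 | P0:I, P1:M(18) | bus: BusRdX,Flush
[12] P1: load  L1 | P0:I, P1:M(18) | bus: none
[13] P0: store L0 := 30 | P0:M(30), P1:I | bus: BusRdX,Flush
[14] P1: load  L1 | P0:I, P1:M(18) | bus: none
[15] P1: load  L0 | P0:S(30), P1:S(30) | bus: BusRd,Flush
[16] P1: store L1 := 14 | P0:I, P1:M(14) | bus: none
[17] P0: store L0 := 35 | P0:M(35), P1:I | bus: BusRdX
[18] P1: store L1 := 86 | P0:I, P1:M(86) | bus: none
[19] P1: load  L1 | P0:I, P1:M(86) | bus: none
[20] P0: store L1 := 66 | P0:M(66), P1:I | bus: BusRdX,Flush
[21] P1: store L1 := 54 | P0:I, P1:M(54) | bus: BusRdX,Flush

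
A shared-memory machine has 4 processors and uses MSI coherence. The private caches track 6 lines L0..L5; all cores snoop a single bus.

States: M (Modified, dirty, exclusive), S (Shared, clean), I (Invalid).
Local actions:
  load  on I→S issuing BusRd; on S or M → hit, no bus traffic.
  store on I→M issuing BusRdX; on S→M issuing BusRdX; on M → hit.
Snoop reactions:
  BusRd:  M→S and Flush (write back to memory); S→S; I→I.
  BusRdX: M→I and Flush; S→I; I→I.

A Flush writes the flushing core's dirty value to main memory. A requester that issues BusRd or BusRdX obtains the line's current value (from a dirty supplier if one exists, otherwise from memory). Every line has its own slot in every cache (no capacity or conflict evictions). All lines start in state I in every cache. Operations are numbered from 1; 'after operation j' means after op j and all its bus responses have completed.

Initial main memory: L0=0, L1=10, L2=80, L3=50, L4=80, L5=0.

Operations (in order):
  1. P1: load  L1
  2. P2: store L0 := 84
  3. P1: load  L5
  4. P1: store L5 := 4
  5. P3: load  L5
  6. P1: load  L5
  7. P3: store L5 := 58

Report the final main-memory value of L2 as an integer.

memory[L2] = 80

[1] P1: load  L1 | P0:I, P1:S(10), P2:I, P3:I | bus: BusRd
[2] P2: store L0 := 84 | P0:I, P1:I, P2:M(84), P3:I | bus: BusRdX
[3] P1: load  L5 | P0:I, P1:S(0), P2:I, P3:I | bus: BusRd
[4] P1: store L5 := 4 | P0:I, P1:M(4), P2:I, P3:I | bus: BusRdX
[5] P3: load  L5 | P0:I, P1:S(4), P2:I, P3:S(4) | bus: BusRd,Flush
[6] P1: load  L5 | P0:I, P1:S(4), P2:I, P3:S(4) | bus: none
[7] P3: store L5 := 58 | P0:I, P1:I, P2:I, P3:M(58) | bus: BusRdX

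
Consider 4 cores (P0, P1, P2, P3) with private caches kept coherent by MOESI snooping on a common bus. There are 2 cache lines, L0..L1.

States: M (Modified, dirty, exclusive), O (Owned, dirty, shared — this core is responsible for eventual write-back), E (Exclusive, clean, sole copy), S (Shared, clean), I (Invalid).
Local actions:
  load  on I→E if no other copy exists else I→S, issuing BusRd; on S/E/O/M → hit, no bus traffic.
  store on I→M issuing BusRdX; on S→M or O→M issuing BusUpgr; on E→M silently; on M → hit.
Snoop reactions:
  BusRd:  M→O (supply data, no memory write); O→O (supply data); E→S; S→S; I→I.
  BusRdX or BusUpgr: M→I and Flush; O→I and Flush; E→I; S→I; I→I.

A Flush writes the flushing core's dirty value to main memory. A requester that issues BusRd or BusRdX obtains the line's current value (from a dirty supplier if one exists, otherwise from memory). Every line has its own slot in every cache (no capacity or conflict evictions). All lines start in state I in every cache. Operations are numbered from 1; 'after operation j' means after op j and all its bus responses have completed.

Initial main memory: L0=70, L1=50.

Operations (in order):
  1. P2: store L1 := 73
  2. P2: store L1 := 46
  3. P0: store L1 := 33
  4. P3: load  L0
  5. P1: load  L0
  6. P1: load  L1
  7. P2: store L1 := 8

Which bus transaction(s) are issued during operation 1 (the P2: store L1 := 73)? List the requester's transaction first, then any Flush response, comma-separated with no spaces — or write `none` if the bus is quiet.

  op1 P2: store L1 := 73 → I/I/M/I on L1; bus BusRdX; mem=50
  op2 P2: store L1 := 46 → I/I/M/I on L1; bus (none); mem=50
  op3 P0: store L1 := 33 → M/I/I/I on L1; bus BusRdX Flush; mem=46
  op4 P3: load  L0 → I/I/I/E on L0; bus BusRd; mem=70
  op5 P1: load  L0 → I/S/I/S on L0; bus BusRd; mem=70
  op6 P1: load  L1 → O/S/I/I on L1; bus BusRd; mem=46
  op7 P2: store L1 := 8 → I/I/M/I on L1; bus BusRdX Flush; mem=33

bus = BusRdX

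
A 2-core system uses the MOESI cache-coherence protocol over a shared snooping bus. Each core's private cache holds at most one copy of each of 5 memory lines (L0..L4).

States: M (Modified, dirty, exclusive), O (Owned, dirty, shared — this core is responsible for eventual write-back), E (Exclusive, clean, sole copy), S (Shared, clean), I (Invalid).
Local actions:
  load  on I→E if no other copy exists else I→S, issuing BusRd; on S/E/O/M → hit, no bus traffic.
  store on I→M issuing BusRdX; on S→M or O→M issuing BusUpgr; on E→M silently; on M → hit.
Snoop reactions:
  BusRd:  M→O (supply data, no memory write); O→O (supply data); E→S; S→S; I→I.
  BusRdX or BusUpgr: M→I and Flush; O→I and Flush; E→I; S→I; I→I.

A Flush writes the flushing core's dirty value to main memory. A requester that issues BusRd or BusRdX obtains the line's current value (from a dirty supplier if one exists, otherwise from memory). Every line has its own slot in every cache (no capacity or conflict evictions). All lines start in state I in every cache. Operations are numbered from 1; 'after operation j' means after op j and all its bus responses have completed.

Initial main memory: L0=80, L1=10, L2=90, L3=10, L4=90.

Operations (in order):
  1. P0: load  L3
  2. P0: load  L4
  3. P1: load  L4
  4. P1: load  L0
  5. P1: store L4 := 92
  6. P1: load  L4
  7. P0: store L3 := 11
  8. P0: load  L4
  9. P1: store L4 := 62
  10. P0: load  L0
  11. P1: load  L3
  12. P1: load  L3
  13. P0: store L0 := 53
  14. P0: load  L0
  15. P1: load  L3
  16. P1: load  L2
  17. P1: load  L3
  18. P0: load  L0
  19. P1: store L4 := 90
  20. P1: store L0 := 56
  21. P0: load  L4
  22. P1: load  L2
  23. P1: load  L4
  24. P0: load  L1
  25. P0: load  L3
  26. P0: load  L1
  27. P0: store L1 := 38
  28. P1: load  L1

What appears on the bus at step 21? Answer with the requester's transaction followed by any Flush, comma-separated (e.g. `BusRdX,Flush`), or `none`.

bus = BusRd

1. P0: load  L3  bus=[BusRd]  L3: P0=E P1=I  mem[L3]=10
2. P0: load  L4  bus=[BusRd]  L4: P0=E P1=I  mem[L4]=90
3. P1: load  L4  bus=[BusRd]  L4: P0=S P1=S  mem[L4]=90
4. P1: load  L0  bus=[BusRd]  L0: P0=I P1=E  mem[L0]=80
5. P1: store L4 := 92  bus=[BusUpgr]  L4: P0=I P1=M  mem[L4]=90
6. P1: load  L4  bus=[-]  L4: P0=I P1=M  mem[L4]=90
7. P0: store L3 := 11  bus=[-]  L3: P0=M P1=I  mem[L3]=10
8. P0: load  L4  bus=[BusRd]  L4: P0=S P1=O  mem[L4]=90
9. P1: store L4 := 62  bus=[BusUpgr]  L4: P0=I P1=M  mem[L4]=90
10. P0: load  L0  bus=[BusRd]  L0: P0=S P1=S  mem[L0]=80
11. P1: load  L3  bus=[BusRd]  L3: P0=O P1=S  mem[L3]=10
12. P1: load  L3  bus=[-]  L3: P0=O P1=S  mem[L3]=10
13. P0: store L0 := 53  bus=[BusUpgr]  L0: P0=M P1=I  mem[L0]=80
14. P0: load  L0  bus=[-]  L0: P0=M P1=I  mem[L0]=80
15. P1: load  L3  bus=[-]  L3: P0=O P1=S  mem[L3]=10
16. P1: load  L2  bus=[BusRd]  L2: P0=I P1=E  mem[L2]=90
17. P1: load  L3  bus=[-]  L3: P0=O P1=S  mem[L3]=10
18. P0: load  L0  bus=[-]  L0: P0=M P1=I  mem[L0]=80
19. P1: store L4 := 90  bus=[-]  L4: P0=I P1=M  mem[L4]=90
20. P1: store L0 := 56  bus=[BusRdX,Flush]  L0: P0=I P1=M  mem[L0]=53
21. P0: load  L4  bus=[BusRd]  L4: P0=S P1=O  mem[L4]=90
22. P1: load  L2  bus=[-]  L2: P0=I P1=E  mem[L2]=90
23. P1: load  L4  bus=[-]  L4: P0=S P1=O  mem[L4]=90
24. P0: load  L1  bus=[BusRd]  L1: P0=E P1=I  mem[L1]=10
25. P0: load  L3  bus=[-]  L3: P0=O P1=S  mem[L3]=10
26. P0: load  L1  bus=[-]  L1: P0=E P1=I  mem[L1]=10
27. P0: store L1 := 38  bus=[-]  L1: P0=M P1=I  mem[L1]=10
28. P1: load  L1  bus=[BusRd]  L1: P0=O P1=S  mem[L1]=10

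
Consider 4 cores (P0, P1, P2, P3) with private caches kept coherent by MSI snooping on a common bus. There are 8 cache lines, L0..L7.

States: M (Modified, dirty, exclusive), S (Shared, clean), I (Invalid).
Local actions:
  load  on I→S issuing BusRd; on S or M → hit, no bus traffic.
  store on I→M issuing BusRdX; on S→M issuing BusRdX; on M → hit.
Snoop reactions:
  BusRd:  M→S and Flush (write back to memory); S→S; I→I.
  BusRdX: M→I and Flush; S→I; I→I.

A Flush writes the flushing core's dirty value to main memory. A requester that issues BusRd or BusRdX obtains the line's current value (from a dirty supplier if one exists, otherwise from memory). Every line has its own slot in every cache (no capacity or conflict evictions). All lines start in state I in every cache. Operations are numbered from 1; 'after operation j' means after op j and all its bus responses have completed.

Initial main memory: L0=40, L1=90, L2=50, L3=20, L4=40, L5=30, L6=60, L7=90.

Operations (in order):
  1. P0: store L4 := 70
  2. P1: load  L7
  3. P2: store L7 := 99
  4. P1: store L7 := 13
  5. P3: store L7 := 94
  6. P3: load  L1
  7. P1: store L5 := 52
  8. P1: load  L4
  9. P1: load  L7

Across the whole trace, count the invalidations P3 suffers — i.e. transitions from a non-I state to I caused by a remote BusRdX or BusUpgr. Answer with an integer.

1. P0: store L4 := 70  bus=[BusRdX]  L4: P0=M P1=I P2=I P3=I  mem[L4]=40
2. P1: load  L7  bus=[BusRd]  L7: P0=I P1=S P2=I P3=I  mem[L7]=90
3. P2: store L7 := 99  bus=[BusRdX]  L7: P0=I P1=I P2=M P3=I  mem[L7]=90
4. P1: store L7 := 13  bus=[BusRdX,Flush]  L7: P0=I P1=M P2=I P3=I  mem[L7]=99
5. P3: store L7 := 94  bus=[BusRdX,Flush]  L7: P0=I P1=I P2=I P3=M  mem[L7]=13
6. P3: load  L1  bus=[BusRd]  L1: P0=I P1=I P2=I P3=S  mem[L1]=90
7. P1: store L5 := 52  bus=[BusRdX]  L5: P0=I P1=M P2=I P3=I  mem[L5]=30
8. P1: load  L4  bus=[BusRd,Flush]  L4: P0=S P1=S P2=I P3=I  mem[L4]=70
9. P1: load  L7  bus=[BusRd,Flush]  L7: P0=I P1=S P2=I P3=S  mem[L7]=94

invalidations = 0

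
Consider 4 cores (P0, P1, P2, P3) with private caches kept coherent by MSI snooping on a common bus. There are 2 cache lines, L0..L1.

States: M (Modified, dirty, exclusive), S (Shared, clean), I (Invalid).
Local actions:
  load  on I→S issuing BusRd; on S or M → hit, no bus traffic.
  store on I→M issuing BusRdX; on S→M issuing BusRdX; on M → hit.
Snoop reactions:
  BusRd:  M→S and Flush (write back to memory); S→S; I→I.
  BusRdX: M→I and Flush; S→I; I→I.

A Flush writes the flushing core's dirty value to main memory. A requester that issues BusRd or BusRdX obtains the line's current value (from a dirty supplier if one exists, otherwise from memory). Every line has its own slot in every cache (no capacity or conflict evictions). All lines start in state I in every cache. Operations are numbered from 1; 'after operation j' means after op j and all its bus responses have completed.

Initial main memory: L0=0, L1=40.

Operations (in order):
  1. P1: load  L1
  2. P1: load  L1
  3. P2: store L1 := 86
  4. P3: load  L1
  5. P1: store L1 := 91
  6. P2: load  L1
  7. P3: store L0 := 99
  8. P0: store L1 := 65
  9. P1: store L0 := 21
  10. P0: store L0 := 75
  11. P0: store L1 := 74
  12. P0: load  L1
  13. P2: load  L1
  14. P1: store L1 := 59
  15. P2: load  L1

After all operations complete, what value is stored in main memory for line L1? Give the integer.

  op1 P1: load  L1 → I/S/I/I on L1; bus BusRd; mem=40
  op2 P1: load  L1 → I/S/I/I on L1; bus (none); mem=40
  op3 P2: store L1 := 86 → I/I/M/I on L1; bus BusRdX; mem=40
  op4 P3: load  L1 → I/I/S/S on L1; bus BusRd Flush; mem=86
  op5 P1: store L1 := 91 → I/M/I/I on L1; bus BusRdX; mem=86
  op6 P2: load  L1 → I/S/S/I on L1; bus BusRd Flush; mem=91
  op7 P3: store L0 := 99 → I/I/I/M on L0; bus BusRdX; mem=0
  op8 P0: store L1 := 65 → M/I/I/I on L1; bus BusRdX; mem=91
  op9 P1: store L0 := 21 → I/M/I/I on L0; bus BusRdX Flush; mem=99
  op10 P0: store L0 := 75 → M/I/I/I on L0; bus BusRdX Flush; mem=21
  op11 P0: store L1 := 74 → M/I/I/I on L1; bus (none); mem=91
  op12 P0: load  L1 → M/I/I/I on L1; bus (none); mem=91
  op13 P2: load  L1 → S/I/S/I on L1; bus BusRd Flush; mem=74
  op14 P1: store L1 := 59 → I/M/I/I on L1; bus BusRdX; mem=74
  op15 P2: load  L1 → I/S/S/I on L1; bus BusRd Flush; mem=59

memory[L1] = 59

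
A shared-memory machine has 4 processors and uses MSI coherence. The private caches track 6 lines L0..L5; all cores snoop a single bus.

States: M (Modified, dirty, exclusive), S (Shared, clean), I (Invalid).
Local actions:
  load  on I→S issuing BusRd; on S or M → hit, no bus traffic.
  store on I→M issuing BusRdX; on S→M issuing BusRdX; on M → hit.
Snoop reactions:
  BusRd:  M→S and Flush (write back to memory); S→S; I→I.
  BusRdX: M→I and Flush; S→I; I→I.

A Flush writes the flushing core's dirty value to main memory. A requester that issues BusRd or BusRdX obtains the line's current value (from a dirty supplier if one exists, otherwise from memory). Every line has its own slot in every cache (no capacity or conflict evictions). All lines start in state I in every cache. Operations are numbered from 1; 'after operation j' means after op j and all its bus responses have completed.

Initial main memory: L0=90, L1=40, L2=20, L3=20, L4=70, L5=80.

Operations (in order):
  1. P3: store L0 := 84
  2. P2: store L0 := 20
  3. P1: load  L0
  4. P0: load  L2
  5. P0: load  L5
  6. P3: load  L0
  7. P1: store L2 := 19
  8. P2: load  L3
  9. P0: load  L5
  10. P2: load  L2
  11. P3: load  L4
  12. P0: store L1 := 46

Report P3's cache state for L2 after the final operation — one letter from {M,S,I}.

state = I

  op1 P3: store L0 := 84 → I/I/I/M on L0; bus BusRdX; mem=90
  op2 P2: store L0 := 20 → I/I/M/I on L0; bus BusRdX Flush; mem=84
  op3 P1: load  L0 → I/S/S/I on L0; bus BusRd Flush; mem=20
  op4 P0: load  L2 → S/I/I/I on L2; bus BusRd; mem=20
  op5 P0: load  L5 → S/I/I/I on L5; bus BusRd; mem=80
  op6 P3: load  L0 → I/S/S/S on L0; bus BusRd; mem=20
  op7 P1: store L2 := 19 → I/M/I/I on L2; bus BusRdX; mem=20
  op8 P2: load  L3 → I/I/S/I on L3; bus BusRd; mem=20
  op9 P0: load  L5 → S/I/I/I on L5; bus (none); mem=80
  op10 P2: load  L2 → I/S/S/I on L2; bus BusRd Flush; mem=19
  op11 P3: load  L4 → I/I/I/S on L4; bus BusRd; mem=70
  op12 P0: store L1 := 46 → M/I/I/I on L1; bus BusRdX; mem=40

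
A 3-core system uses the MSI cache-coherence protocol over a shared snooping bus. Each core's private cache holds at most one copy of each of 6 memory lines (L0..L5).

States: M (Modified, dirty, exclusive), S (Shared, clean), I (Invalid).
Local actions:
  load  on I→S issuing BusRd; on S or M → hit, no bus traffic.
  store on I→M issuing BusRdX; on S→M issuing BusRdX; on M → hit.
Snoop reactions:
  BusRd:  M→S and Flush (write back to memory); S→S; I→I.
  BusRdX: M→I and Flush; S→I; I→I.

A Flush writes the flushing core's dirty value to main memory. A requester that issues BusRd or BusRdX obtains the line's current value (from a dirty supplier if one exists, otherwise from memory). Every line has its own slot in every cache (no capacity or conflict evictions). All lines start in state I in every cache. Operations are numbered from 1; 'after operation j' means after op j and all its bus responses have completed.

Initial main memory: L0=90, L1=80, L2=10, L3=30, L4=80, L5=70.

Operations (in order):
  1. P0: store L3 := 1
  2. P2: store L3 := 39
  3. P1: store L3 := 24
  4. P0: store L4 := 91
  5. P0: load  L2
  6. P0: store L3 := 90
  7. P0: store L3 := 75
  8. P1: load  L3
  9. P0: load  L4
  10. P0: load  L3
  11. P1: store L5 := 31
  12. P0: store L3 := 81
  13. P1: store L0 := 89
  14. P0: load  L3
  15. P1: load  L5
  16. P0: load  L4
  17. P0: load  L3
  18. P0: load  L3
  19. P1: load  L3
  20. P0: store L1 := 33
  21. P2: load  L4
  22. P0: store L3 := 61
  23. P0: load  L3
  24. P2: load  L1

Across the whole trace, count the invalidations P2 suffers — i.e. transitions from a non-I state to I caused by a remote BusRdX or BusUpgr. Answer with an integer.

invalidations = 1

[1] P0: store L3 := 1 | P0:M(1), P1:I, P2:I | bus: BusRdX
[2] P2: store L3 := 39 | P0:I, P1:I, P2:M(39) | bus: BusRdX,Flush
[3] P1: store L3 := 24 | P0:I, P1:M(24), P2:I | bus: BusRdX,Flush
[4] P0: store L4 := 91 | P0:M(91), P1:I, P2:I | bus: BusRdX
[5] P0: load  L2 | P0:S(10), P1:I, P2:I | bus: BusRd
[6] P0: store L3 := 90 | P0:M(90), P1:I, P2:I | bus: BusRdX,Flush
[7] P0: store L3 := 75 | P0:M(75), P1:I, P2:I | bus: none
[8] P1: load  L3 | P0:S(75), P1:S(75), P2:I | bus: BusRd,Flush
[9] P0: load  L4 | P0:M(91), P1:I, P2:I | bus: none
[10] P0: load  L3 | P0:S(75), P1:S(75), P2:I | bus: none
[11] P1: store L5 := 31 | P0:I, P1:M(31), P2:I | bus: BusRdX
[12] P0: store L3 := 81 | P0:M(81), P1:I, P2:I | bus: BusRdX
[13] P1: store L0 := 89 | P0:I, P1:M(89), P2:I | bus: BusRdX
[14] P0: load  L3 | P0:M(81), P1:I, P2:I | bus: none
[15] P1: load  L5 | P0:I, P1:M(31), P2:I | bus: none
[16] P0: load  L4 | P0:M(91), P1:I, P2:I | bus: none
[17] P0: load  L3 | P0:M(81), P1:I, P2:I | bus: none
[18] P0: load  L3 | P0:M(81), P1:I, P2:I | bus: none
[19] P1: load  L3 | P0:S(81), P1:S(81), P2:I | bus: BusRd,Flush
[20] P0: store L1 := 33 | P0:M(33), P1:I, P2:I | bus: BusRdX
[21] P2: load  L4 | P0:S(91), P1:I, P2:S(91) | bus: BusRd,Flush
[22] P0: store L3 := 61 | P0:M(61), P1:I, P2:I | bus: BusRdX
[23] P0: load  L3 | P0:M(61), P1:I, P2:I | bus: none
[24] P2: load  L1 | P0:S(33), P1:I, P2:S(33) | bus: BusRd,Flush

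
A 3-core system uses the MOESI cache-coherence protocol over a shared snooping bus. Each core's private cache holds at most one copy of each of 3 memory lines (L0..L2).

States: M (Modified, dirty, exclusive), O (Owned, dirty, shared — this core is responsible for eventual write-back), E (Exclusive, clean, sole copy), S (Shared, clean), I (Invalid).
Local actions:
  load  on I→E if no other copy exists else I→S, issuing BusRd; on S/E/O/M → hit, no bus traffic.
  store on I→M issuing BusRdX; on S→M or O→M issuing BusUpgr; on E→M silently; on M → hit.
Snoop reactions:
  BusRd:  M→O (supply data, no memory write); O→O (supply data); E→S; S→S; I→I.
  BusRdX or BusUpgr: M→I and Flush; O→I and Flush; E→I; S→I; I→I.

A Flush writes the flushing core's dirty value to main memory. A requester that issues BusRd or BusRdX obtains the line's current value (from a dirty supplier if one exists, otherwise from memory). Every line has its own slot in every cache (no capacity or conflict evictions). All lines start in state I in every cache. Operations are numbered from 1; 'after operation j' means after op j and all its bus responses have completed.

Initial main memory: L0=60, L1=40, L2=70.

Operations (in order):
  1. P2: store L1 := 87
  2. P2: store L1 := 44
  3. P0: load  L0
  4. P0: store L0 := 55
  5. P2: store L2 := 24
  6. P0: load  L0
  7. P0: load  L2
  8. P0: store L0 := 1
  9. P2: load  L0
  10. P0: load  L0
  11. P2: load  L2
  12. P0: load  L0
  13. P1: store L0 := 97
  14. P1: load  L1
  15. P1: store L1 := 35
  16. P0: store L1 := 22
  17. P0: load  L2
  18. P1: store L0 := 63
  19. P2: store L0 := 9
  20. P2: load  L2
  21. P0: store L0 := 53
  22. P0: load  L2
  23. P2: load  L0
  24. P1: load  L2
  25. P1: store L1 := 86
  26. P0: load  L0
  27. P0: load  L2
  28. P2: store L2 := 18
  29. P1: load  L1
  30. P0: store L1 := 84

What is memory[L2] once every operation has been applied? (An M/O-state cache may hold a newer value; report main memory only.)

memory[L2] = 70

[1] P2: store L1 := 87 | P0:I, P1:I, P2:M(87) | bus: BusRdX
[2] P2: store L1 := 44 | P0:I, P1:I, P2:M(44) | bus: none
[3] P0: load  L0 | P0:E(60), P1:I, P2:I | bus: BusRd
[4] P0: store L0 := 55 | P0:M(55), P1:I, P2:I | bus: none
[5] P2: store L2 := 24 | P0:I, P1:I, P2:M(24) | bus: BusRdX
[6] P0: load  L0 | P0:M(55), P1:I, P2:I | bus: none
[7] P0: load  L2 | P0:S(24), P1:I, P2:O(24) | bus: BusRd
[8] P0: store L0 := 1 | P0:M(1), P1:I, P2:I | bus: none
[9] P2: load  L0 | P0:O(1), P1:I, P2:S(1) | bus: BusRd
[10] P0: load  L0 | P0:O(1), P1:I, P2:S(1) | bus: none
[11] P2: load  L2 | P0:S(24), P1:I, P2:O(24) | bus: none
[12] P0: load  L0 | P0:O(1), P1:I, P2:S(1) | bus: none
[13] P1: store L0 := 97 | P0:I, P1:M(97), P2:I | bus: BusRdX,Flush
[14] P1: load  L1 | P0:I, P1:S(44), P2:O(44) | bus: BusRd
[15] P1: store L1 := 35 | P0:I, P1:M(35), P2:I | bus: BusUpgr,Flush
[16] P0: store L1 := 22 | P0:M(22), P1:I, P2:I | bus: BusRdX,Flush
[17] P0: load  L2 | P0:S(24), P1:I, P2:O(24) | bus: none
[18] P1: store L0 := 63 | P0:I, P1:M(63), P2:I | bus: none
[19] P2: store L0 := 9 | P0:I, P1:I, P2:M(9) | bus: BusRdX,Flush
[20] P2: load  L2 | P0:S(24), P1:I, P2:O(24) | bus: none
[21] P0: store L0 := 53 | P0:M(53), P1:I, P2:I | bus: BusRdX,Flush
[22] P0: load  L2 | P0:S(24), P1:I, P2:O(24) | bus: none
[23] P2: load  L0 | P0:O(53), P1:I, P2:S(53) | bus: BusRd
[24] P1: load  L2 | P0:S(24), P1:S(24), P2:O(24) | bus: BusRd
[25] P1: store L1 := 86 | P0:I, P1:M(86), P2:I | bus: BusRdX,Flush
[26] P0: load  L0 | P0:O(53), P1:I, P2:S(53) | bus: none
[27] P0: load  L2 | P0:S(24), P1:S(24), P2:O(24) | bus: none
[28] P2: store L2 := 18 | P0:I, P1:I, P2:M(18) | bus: BusUpgr
[29] P1: load  L1 | P0:I, P1:M(86), P2:I | bus: none
[30] P0: store L1 := 84 | P0:M(84), P1:I, P2:I | bus: BusRdX,Flush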